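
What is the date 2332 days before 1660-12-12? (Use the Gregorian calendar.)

−366 (one year; includes Feb 29, 1660) → Dec 12, 1659 (1966 left).
−365 (one year) → Dec 12, 1658 (1601 left).
−365 (one year) → Dec 12, 1657 (1236 left).
−365 (one year) → Dec 12, 1656 (871 left).
−366 (one year; includes Feb 29, 1656) → Dec 12, 1655 (505 left).
−365 (one year) → Dec 12, 1654 (140 left).
−12 → Nov 30, 1654 (end of Nov, 30 days; 128 left).
−30 → Oct 31, 1654 (end of Oct, 31 days; 98 left).
−31 → Sep 30, 1654 (end of Sep, 30 days; 67 left).
−30 → Aug 31, 1654 (end of Aug, 31 days; 37 left).
−31 → Jul 31, 1654 (end of Jul, 31 days; 6 left).
−6 → Jul 25, 1654.

July 25, 1654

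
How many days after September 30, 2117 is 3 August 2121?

1403

Sep 30, 2117 → Sep 30, 2118: 365 days.
Sep 30, 2118 → Sep 30, 2119: 365 days.
Sep 30, 2119 → Sep 30, 2120: 366 days (Feb 29, 2120 is in that span).
Sep 30, 2120 → Oct 30, 2120: 30 days (September has 30).
Oct 30, 2120 → Nov 30, 2120: 31 days (October has 31).
Nov 30, 2120 → Dec 30, 2120: 30 days (November has 30).
Dec 30, 2120 → Jan 30, 2121: 31 days (December has 31).
Jan 30, 2121 → Feb 28, 2121: 29 days (January has 31).
Feb 28, 2121 → Mar 28, 2121: 28 days (February has 28).
Mar 28, 2121 → Apr 28, 2121: 31 days (March has 31).
Apr 28, 2121 → May 28, 2121: 30 days (April has 30).
May 28, 2121 → Jun 28, 2121: 31 days (May has 31).
Jun 28, 2121 → Jul 28, 2121: 30 days (June has 30).
Jul 28, 2121 → Aug 3, 2121: 6 days.
Total: 1403 days.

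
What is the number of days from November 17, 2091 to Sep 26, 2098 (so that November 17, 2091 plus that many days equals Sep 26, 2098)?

2505

Nov 17, 2091 → Nov 17, 2092: 366 days (Feb 29, 2092 is in that span).
Nov 17, 2092 → Nov 17, 2093: 365 days.
Nov 17, 2093 → Nov 17, 2094: 365 days.
Nov 17, 2094 → Nov 17, 2095: 365 days.
Nov 17, 2095 → Nov 17, 2096: 366 days (Feb 29, 2096 is in that span).
Nov 17, 2096 → Nov 17, 2097: 365 days.
Nov 17, 2097 → Dec 17, 2097: 30 days (November has 30).
Dec 17, 2097 → Jan 17, 2098: 31 days (December has 31).
Jan 17, 2098 → Feb 17, 2098: 31 days (January has 31).
Feb 17, 2098 → Mar 17, 2098: 28 days (February has 28).
Mar 17, 2098 → Apr 17, 2098: 31 days (March has 31).
Apr 17, 2098 → May 17, 2098: 30 days (April has 30).
May 17, 2098 → Jun 17, 2098: 31 days (May has 31).
Jun 17, 2098 → Jul 17, 2098: 30 days (June has 30).
Jul 17, 2098 → Aug 17, 2098: 31 days (July has 31).
Aug 17, 2098 → Sep 17, 2098: 31 days (August has 31).
Sep 17, 2098 → Sep 26, 2098: 9 days.
Total: 2505 days.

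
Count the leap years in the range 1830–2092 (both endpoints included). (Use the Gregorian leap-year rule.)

Multiples of 4 in [1830,2092]: 66.
Of those, multiples of 100: 2 (not leap unless ÷400).
Multiples of 400: 1.
Leap years = 66 − 2 + 1 = 65.

65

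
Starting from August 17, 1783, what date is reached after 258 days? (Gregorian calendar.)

Aug has 31 days: +15 → Sep 1, 1783 (243 left).
Sep has 30 days: +30 → Oct 1, 1783 (213 left).
Oct has 31 days: +31 → Nov 1, 1783 (182 left).
Nov has 30 days: +30 → Dec 1, 1783 (152 left).
Dec has 31 days: +31 → Jan 1, 1784 (121 left).
Jan has 31 days: +31 → Feb 1, 1784 (90 left).
Feb has 29 days: +29 → Mar 1, 1784 (61 left).
Mar has 31 days: +31 → Apr 1, 1784 (30 left).
Apr has 30 days: +30 → May 1, 1784 (0 left).

May 1, 1784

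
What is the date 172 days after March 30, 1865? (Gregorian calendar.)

September 18, 1865

Mar has 31 days: +2 → Apr 1, 1865 (170 left).
Apr has 30 days: +30 → May 1, 1865 (140 left).
May has 31 days: +31 → Jun 1, 1865 (109 left).
Jun has 30 days: +30 → Jul 1, 1865 (79 left).
Jul has 31 days: +31 → Aug 1, 1865 (48 left).
Aug has 31 days: +31 → Sep 1, 1865 (17 left).
+17 → Sep 18, 1865.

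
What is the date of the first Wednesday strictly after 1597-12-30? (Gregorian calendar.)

December 31, 1597

Dec 30, 1597 is a Tuesday.
From Tuesday to the next Wednesday is 1 day.
Dec 30, 1597 + 1 = Dec 31, 1597.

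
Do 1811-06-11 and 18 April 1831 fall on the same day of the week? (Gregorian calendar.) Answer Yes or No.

No

From Jun 11, 1811 to Apr 18, 1831 is 7251 days.
7251 mod 7 = 6, so they are different weekdays.
(Jun 11, 1811 is a Tuesday; Apr 18, 1831 is a Monday.)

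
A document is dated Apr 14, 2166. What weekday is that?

Monday

Doomsday rule: the anchor day for the 2100s is Sunday. For year 66: 66÷12 = 5 r 6, and 6÷4 = 1, so 5+6+1 = 12.
Sunday + 12 ≡ Friday — that's 2166's doomsday.
In April the doomsday date is Apr 4.
Apr 14 is 10 days after Apr 4; 10 mod 7 = 3, so Friday + 3 = Monday.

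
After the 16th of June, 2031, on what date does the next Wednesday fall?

Jun 16, 2031 is a Monday.
From Monday to the next Wednesday is 2 days.
Jun 16, 2031 + 2 = Jun 18, 2031.

June 18, 2031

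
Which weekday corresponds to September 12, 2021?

Sunday

January 1, 2021 is a Friday.
Jan 1, 2021 → Feb 1, 2021: 31 days (January has 31).
Feb 1, 2021 → Mar 1, 2021: 28 days (February has 28).
Mar 1, 2021 → Apr 1, 2021: 31 days (March has 31).
Apr 1, 2021 → May 1, 2021: 30 days (April has 30).
May 1, 2021 → Jun 1, 2021: 31 days (May has 31).
Jun 1, 2021 → Jul 1, 2021: 30 days (June has 30).
Jul 1, 2021 → Aug 1, 2021: 31 days (July has 31).
Aug 1, 2021 → Sep 1, 2021: 31 days (August has 31).
Sep 1, 2021 → Sep 12, 2021: 11 days.
Total: 254 days.
254 mod 7 = 2, so Friday + 2 = Sunday.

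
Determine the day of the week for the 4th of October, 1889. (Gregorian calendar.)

Friday

Doomsday rule: the anchor day for the 1800s is Friday. For year 89: 89÷12 = 7 r 5, and 5÷4 = 1, so 7+5+1 = 13.
Friday + 13 ≡ Thursday — that's 1889's doomsday.
In October the doomsday date is Oct 10.
Oct 4 is 6 days before Oct 10; 6 mod 7 = 6, so Thursday − 6 = Friday.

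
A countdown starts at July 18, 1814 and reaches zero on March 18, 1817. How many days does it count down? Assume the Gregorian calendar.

Jul 18, 1814 → Jul 18, 1815: 365 days.
Jul 18, 1815 → Jul 18, 1816: 366 days (Feb 29, 1816 is in that span).
Jul 18, 1816 → Aug 18, 1816: 31 days (July has 31).
Aug 18, 1816 → Sep 18, 1816: 31 days (August has 31).
Sep 18, 1816 → Oct 18, 1816: 30 days (September has 30).
Oct 18, 1816 → Nov 18, 1816: 31 days (October has 31).
Nov 18, 1816 → Dec 18, 1816: 30 days (November has 30).
Dec 18, 1816 → Jan 18, 1817: 31 days (December has 31).
Jan 18, 1817 → Feb 18, 1817: 31 days (January has 31).
Feb 18, 1817 → Mar 18, 1817: 28 days.
Total: 974 days.

974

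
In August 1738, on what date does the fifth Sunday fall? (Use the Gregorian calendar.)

August 1, 1738 is a Friday.
The first Sunday is therefore August 3 (2 days later).
The fifth Sunday is 3 + 4×7 = August 31.

August 31, 1738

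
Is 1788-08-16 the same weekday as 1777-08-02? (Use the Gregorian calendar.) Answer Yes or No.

From Aug 2, 1777 to Aug 16, 1788 is 4032 days.
4032 mod 7 = 0, so they are the same weekday.
(Aug 2, 1777 is a Saturday; Aug 16, 1788 is a Saturday.)

Yes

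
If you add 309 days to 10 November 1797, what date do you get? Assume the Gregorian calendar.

September 15, 1798

Nov has 30 days: +21 → Dec 1, 1797 (288 left).
Dec has 31 days: +31 → Jan 1, 1798 (257 left).
Jan has 31 days: +31 → Feb 1, 1798 (226 left).
Feb has 28 days: +28 → Mar 1, 1798 (198 left).
Mar has 31 days: +31 → Apr 1, 1798 (167 left).
Apr has 30 days: +30 → May 1, 1798 (137 left).
May has 31 days: +31 → Jun 1, 1798 (106 left).
Jun has 30 days: +30 → Jul 1, 1798 (76 left).
Jul has 31 days: +31 → Aug 1, 1798 (45 left).
Aug has 31 days: +31 → Sep 1, 1798 (14 left).
+14 → Sep 15, 1798.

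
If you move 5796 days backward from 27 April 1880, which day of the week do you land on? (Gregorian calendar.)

Tuesday

Apr 27, 1880 is a Tuesday.
5796 mod 7 = 0, so 5796 days before a Tuesday is Tuesday − 0 = Tuesday.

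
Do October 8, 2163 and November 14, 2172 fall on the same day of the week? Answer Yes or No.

Yes

From Oct 8, 2163 to Nov 14, 2172 is 3325 days.
3325 mod 7 = 0, so they are the same weekday.
(Oct 8, 2163 is a Saturday; Nov 14, 2172 is a Saturday.)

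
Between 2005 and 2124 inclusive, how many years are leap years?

29

Multiples of 4 in [2005,2124]: 30.
Of those, multiples of 100: 1 (not leap unless ÷400).
Multiples of 400: 0.
Leap years = 30 − 1 + 0 = 29.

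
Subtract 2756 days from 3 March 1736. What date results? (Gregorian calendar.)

August 16, 1728

−366 (one year; includes Feb 29, 1736) → Mar 3, 1735 (2390 left).
−365 (one year) → Mar 3, 1734 (2025 left).
−365 (one year) → Mar 3, 1733 (1660 left).
−365 (one year) → Mar 3, 1732 (1295 left).
−366 (one year; includes Feb 29, 1732) → Mar 3, 1731 (929 left).
−365 (one year) → Mar 3, 1730 (564 left).
−365 (one year) → Mar 3, 1729 (199 left).
−3 → Feb 28, 1729 (end of Feb, 28 days; 196 left).
−28 → Jan 31, 1729 (end of Jan, 31 days; 168 left).
−31 → Dec 31, 1728 (end of Dec, 31 days; 137 left).
−31 → Nov 30, 1728 (end of Nov, 30 days; 106 left).
−30 → Oct 31, 1728 (end of Oct, 31 days; 76 left).
−31 → Sep 30, 1728 (end of Sep, 30 days; 45 left).
−30 → Aug 31, 1728 (end of Aug, 31 days; 15 left).
−15 → Aug 16, 1728.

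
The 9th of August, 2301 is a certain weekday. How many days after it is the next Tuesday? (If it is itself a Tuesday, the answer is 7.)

4

Aug 9, 2301 is a Friday.
From Friday to the next Tuesday is 4 days.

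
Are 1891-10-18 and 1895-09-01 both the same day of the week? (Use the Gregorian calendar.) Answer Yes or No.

From Oct 18, 1891 to Sep 1, 1895 is 1414 days.
1414 mod 7 = 0, so they are the same weekday.
(Oct 18, 1891 is a Sunday; Sep 1, 1895 is a Sunday.)

Yes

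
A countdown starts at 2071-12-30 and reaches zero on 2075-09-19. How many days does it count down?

Dec 30, 2071 → Dec 30, 2072: 366 days (Feb 29, 2072 is in that span).
Dec 30, 2072 → Dec 30, 2073: 365 days.
Dec 30, 2073 → Dec 30, 2074: 365 days.
Dec 30, 2074 → Jan 30, 2075: 31 days (December has 31).
Jan 30, 2075 → Feb 28, 2075: 29 days (January has 31).
Feb 28, 2075 → Mar 28, 2075: 28 days (February has 28).
Mar 28, 2075 → Apr 28, 2075: 31 days (March has 31).
Apr 28, 2075 → May 28, 2075: 30 days (April has 30).
May 28, 2075 → Jun 28, 2075: 31 days (May has 31).
Jun 28, 2075 → Jul 28, 2075: 30 days (June has 30).
Jul 28, 2075 → Aug 28, 2075: 31 days (July has 31).
Aug 28, 2075 → Sep 19, 2075: 22 days.
Total: 1359 days.

1359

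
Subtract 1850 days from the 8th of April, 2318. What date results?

March 15, 2313

−365 (one year) → Apr 8, 2317 (1485 left).
−365 (one year) → Apr 8, 2316 (1120 left).
−366 (one year; includes Feb 29, 2316) → Apr 8, 2315 (754 left).
−365 (one year) → Apr 8, 2314 (389 left).
−8 → Mar 31, 2314 (end of Mar, 31 days; 381 left).
−31 → Feb 28, 2314 (end of Feb, 28 days; 350 left).
−28 → Jan 31, 2314 (end of Jan, 31 days; 322 left).
−31 → Dec 31, 2313 (end of Dec, 31 days; 291 left).
−31 → Nov 30, 2313 (end of Nov, 30 days; 260 left).
−30 → Oct 31, 2313 (end of Oct, 31 days; 230 left).
−31 → Sep 30, 2313 (end of Sep, 30 days; 199 left).
−30 → Aug 31, 2313 (end of Aug, 31 days; 169 left).
−31 → Jul 31, 2313 (end of Jul, 31 days; 138 left).
−31 → Jun 30, 2313 (end of Jun, 30 days; 107 left).
−30 → May 31, 2313 (end of May, 31 days; 77 left).
−31 → Apr 30, 2313 (end of Apr, 30 days; 46 left).
−30 → Mar 31, 2313 (end of Mar, 31 days; 16 left).
−16 → Mar 15, 2313.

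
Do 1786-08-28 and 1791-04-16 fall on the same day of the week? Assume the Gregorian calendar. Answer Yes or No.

From Aug 28, 1786 to Apr 16, 1791 is 1692 days.
1692 mod 7 = 5, so they are different weekdays.
(Aug 28, 1786 is a Monday; Apr 16, 1791 is a Saturday.)

No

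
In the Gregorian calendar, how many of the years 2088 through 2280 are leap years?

Multiples of 4 in [2088,2280]: 49.
Of those, multiples of 100: 2 (not leap unless ÷400).
Multiples of 400: 0.
Leap years = 49 − 2 + 0 = 47.

47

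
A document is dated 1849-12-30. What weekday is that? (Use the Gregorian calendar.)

Doomsday rule: the anchor day for the 1800s is Friday. For year 49: 49÷12 = 4 r 1, and 1÷4 = 0, so 4+1+0 = 5.
Friday + 5 ≡ Wednesday — that's 1849's doomsday.
In December the doomsday date is Dec 12.
Dec 30 is 18 days after Dec 12; 18 mod 7 = 4, so Wednesday + 4 = Sunday.

Sunday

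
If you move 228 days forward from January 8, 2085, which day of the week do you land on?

Jan 8, 2085 is a Monday.
228 mod 7 = 4, so 228 days after a Monday is Monday + 4 = Friday.

Friday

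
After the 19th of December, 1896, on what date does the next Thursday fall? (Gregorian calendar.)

Dec 19, 1896 is a Saturday.
From Saturday to the next Thursday is 5 days.
Dec 19, 1896 + 5 = Dec 24, 1896.

December 24, 1896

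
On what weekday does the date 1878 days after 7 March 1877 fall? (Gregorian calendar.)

Friday

Mar 7, 1877 is a Wednesday.
1878 mod 7 = 2, so 1878 days after a Wednesday is Wednesday + 2 = Friday.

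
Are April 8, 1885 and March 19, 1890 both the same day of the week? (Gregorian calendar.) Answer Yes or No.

From Apr 8, 1885 to Mar 19, 1890 is 1806 days.
1806 mod 7 = 0, so they are the same weekday.
(Apr 8, 1885 is a Wednesday; Mar 19, 1890 is a Wednesday.)

Yes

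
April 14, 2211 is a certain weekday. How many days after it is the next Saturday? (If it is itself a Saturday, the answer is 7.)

Apr 14, 2211 is a Sunday.
From Sunday to the next Saturday is 6 days.

6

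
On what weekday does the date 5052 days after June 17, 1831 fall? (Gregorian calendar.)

First find the weekday of Jun 17, 1831. Doomsday rule: the anchor day for the 1800s is Friday. For year 31: 31÷12 = 2 r 7, and 7÷4 = 1, so 2+7+1 = 10.
Friday + 10 ≡ Monday — that's 1831's doomsday.
In June the doomsday date is Jun 6.
Jun 17 is 11 days after Jun 6; 11 mod 7 = 4, so Monday + 4 = Friday.
5052 mod 7 = 5, so 5052 days after a Friday is Friday + 5 = Wednesday.

Wednesday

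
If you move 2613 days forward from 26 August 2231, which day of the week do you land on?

Sunday

Aug 26, 2231 is a Friday.
2613 mod 7 = 2, so 2613 days after a Friday is Friday + 2 = Sunday.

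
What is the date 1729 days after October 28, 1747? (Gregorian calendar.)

July 22, 1752

+366 (one year; includes Feb 29, 1748) → Oct 28, 1748 (1363 left).
+365 (one year) → Oct 28, 1749 (998 left).
+365 (one year) → Oct 28, 1750 (633 left).
+365 (one year) → Oct 28, 1751 (268 left).
Oct has 31 days: +4 → Nov 1, 1751 (264 left).
Nov has 30 days: +30 → Dec 1, 1751 (234 left).
Dec has 31 days: +31 → Jan 1, 1752 (203 left).
Jan has 31 days: +31 → Feb 1, 1752 (172 left).
Feb has 29 days: +29 → Mar 1, 1752 (143 left).
Mar has 31 days: +31 → Apr 1, 1752 (112 left).
Apr has 30 days: +30 → May 1, 1752 (82 left).
May has 31 days: +31 → Jun 1, 1752 (51 left).
Jun has 30 days: +30 → Jul 1, 1752 (21 left).
+21 → Jul 22, 1752.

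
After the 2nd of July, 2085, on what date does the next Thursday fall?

Jul 2, 2085 is a Monday.
From Monday to the next Thursday is 3 days.
Jul 2, 2085 + 3 = Jul 5, 2085.

July 5, 2085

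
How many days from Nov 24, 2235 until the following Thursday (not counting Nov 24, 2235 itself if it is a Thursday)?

Nov 24, 2235 is a Tuesday.
From Tuesday to the next Thursday is 2 days.

2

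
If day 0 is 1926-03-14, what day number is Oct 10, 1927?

575

Mar 14, 1926 → Mar 14, 1927: 365 days.
Mar 14, 1927 → Apr 14, 1927: 31 days (March has 31).
Apr 14, 1927 → May 14, 1927: 30 days (April has 30).
May 14, 1927 → Jun 14, 1927: 31 days (May has 31).
Jun 14, 1927 → Jul 14, 1927: 30 days (June has 30).
Jul 14, 1927 → Aug 14, 1927: 31 days (July has 31).
Aug 14, 1927 → Sep 14, 1927: 31 days (August has 31).
Sep 14, 1927 → Oct 10, 1927: 26 days.
Total: 575 days.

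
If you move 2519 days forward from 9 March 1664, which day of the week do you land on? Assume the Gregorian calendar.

First find the weekday of Mar 9, 1664. Doomsday rule: the anchor day for the 1600s is Tuesday. For year 64: 64÷12 = 5 r 4, and 4÷4 = 1, so 5+4+1 = 10.
Tuesday + 10 ≡ Friday — that's 1664's doomsday.
In March the doomsday date is Mar 14.
Mar 9 is 5 days before Mar 14; 5 mod 7 = 5, so Friday − 5 = Sunday.
2519 mod 7 = 6, so 2519 days after a Sunday is Sunday + 6 = Saturday.

Saturday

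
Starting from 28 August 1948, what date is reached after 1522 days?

October 28, 1952

+365 (one year) → Aug 28, 1949 (1157 left).
+365 (one year) → Aug 28, 1950 (792 left).
+365 (one year) → Aug 28, 1951 (427 left).
+366 (one year; includes Feb 29, 1952) → Aug 28, 1952 (61 left).
Aug has 31 days: +4 → Sep 1, 1952 (57 left).
Sep has 30 days: +30 → Oct 1, 1952 (27 left).
+27 → Oct 28, 1952.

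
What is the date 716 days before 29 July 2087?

−365 (one year) → Jul 29, 2086 (351 left).
−29 → Jun 30, 2086 (end of Jun, 30 days; 322 left).
−30 → May 31, 2086 (end of May, 31 days; 292 left).
−31 → Apr 30, 2086 (end of Apr, 30 days; 261 left).
−30 → Mar 31, 2086 (end of Mar, 31 days; 231 left).
−31 → Feb 28, 2086 (end of Feb, 28 days; 200 left).
−28 → Jan 31, 2086 (end of Jan, 31 days; 172 left).
−31 → Dec 31, 2085 (end of Dec, 31 days; 141 left).
−31 → Nov 30, 2085 (end of Nov, 30 days; 110 left).
−30 → Oct 31, 2085 (end of Oct, 31 days; 80 left).
−31 → Sep 30, 2085 (end of Sep, 30 days; 49 left).
−30 → Aug 31, 2085 (end of Aug, 31 days; 19 left).
−19 → Aug 12, 2085.

August 12, 2085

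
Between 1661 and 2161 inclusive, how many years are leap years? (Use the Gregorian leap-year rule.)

Multiples of 4 in [1661,2161]: 125.
Of those, multiples of 100: 5 (not leap unless ÷400).
Multiples of 400: 1.
Leap years = 125 − 5 + 1 = 121.

121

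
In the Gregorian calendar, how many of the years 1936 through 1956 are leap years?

Multiples of 4 in [1936,1956]: 6.
Of those, multiples of 100: 0 (not leap unless ÷400).
Multiples of 400: 0.
Leap years = 6 − 0 + 0 = 6.

6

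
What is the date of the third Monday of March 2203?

March 21, 2203

March 1, 2203 is a Tuesday.
The first Monday is therefore March 7 (6 days later).
The third Monday is 7 + 2×7 = March 21.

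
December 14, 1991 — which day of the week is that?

Saturday

Doomsday rule: the anchor day for the 1900s is Wednesday. For year 91: 91÷12 = 7 r 7, and 7÷4 = 1, so 7+7+1 = 15.
Wednesday + 15 ≡ Thursday — that's 1991's doomsday.
In December the doomsday date is Dec 12.
Dec 14 is 2 days after Dec 12; 2 mod 7 = 2, so Thursday + 2 = Saturday.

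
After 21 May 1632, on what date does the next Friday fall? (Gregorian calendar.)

May 21, 1632 is a Friday.
From Friday to the next Friday is 7 days.
May 21, 1632 + 7 = May 28, 1632.

May 28, 1632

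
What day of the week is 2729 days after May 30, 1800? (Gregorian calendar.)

First find the weekday of May 30, 1800. Doomsday rule: the anchor day for the 1800s is Friday. For year 00: 0÷12 = 0 r 0, and 0÷4 = 0, so 0+0+0 = 0.
Friday + 0 ≡ Friday — that's 1800's doomsday.
In May the doomsday date is May 9.
May 30 is 21 days after May 9; 21 mod 7 = 0, so Friday + 0 = Friday.
2729 mod 7 = 6, so 2729 days after a Friday is Friday + 6 = Thursday.

Thursday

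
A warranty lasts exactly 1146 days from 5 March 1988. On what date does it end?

+365 (one year) → Mar 5, 1989 (781 left).
+365 (one year) → Mar 5, 1990 (416 left).
+365 (one year) → Mar 5, 1991 (51 left).
Mar has 31 days: +27 → Apr 1, 1991 (24 left).
+24 → Apr 25, 1991.

April 25, 1991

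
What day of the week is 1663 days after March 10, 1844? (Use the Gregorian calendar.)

First find the weekday of Mar 10, 1844. Doomsday rule: the anchor day for the 1800s is Friday. For year 44: 44÷12 = 3 r 8, and 8÷4 = 2, so 3+8+2 = 13.
Friday + 13 ≡ Thursday — that's 1844's doomsday.
In March the doomsday date is Mar 14.
Mar 10 is 4 days before Mar 14; 4 mod 7 = 4, so Thursday − 4 = Sunday.
1663 mod 7 = 4, so 1663 days after a Sunday is Sunday + 4 = Thursday.

Thursday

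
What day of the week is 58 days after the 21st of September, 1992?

Wednesday

Sep 21, 1992 is a Monday.
58 mod 7 = 2, so 58 days after a Monday is Monday + 2 = Wednesday.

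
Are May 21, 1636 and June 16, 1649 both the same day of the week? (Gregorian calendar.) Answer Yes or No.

Yes

From May 21, 1636 to Jun 16, 1649 is 4774 days.
4774 mod 7 = 0, so they are the same weekday.
(May 21, 1636 is a Wednesday; Jun 16, 1649 is a Wednesday.)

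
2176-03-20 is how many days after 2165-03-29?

Mar 29, 2165 → Mar 29, 2166: 365 days.
Mar 29, 2166 → Mar 29, 2167: 365 days.
Mar 29, 2167 → Mar 29, 2168: 366 days (Feb 29, 2168 is in that span).
Mar 29, 2168 → Mar 29, 2169: 365 days.
Mar 29, 2169 → Mar 29, 2170: 365 days.
Mar 29, 2170 → Mar 29, 2171: 365 days.
Mar 29, 2171 → Mar 29, 2172: 366 days (Feb 29, 2172 is in that span).
Mar 29, 2172 → Mar 29, 2173: 365 days.
Mar 29, 2173 → Mar 29, 2174: 365 days.
Mar 29, 2174 → Mar 29, 2175: 365 days.
Mar 29, 2175 → Apr 29, 2175: 31 days (March has 31).
Apr 29, 2175 → May 29, 2175: 30 days (April has 30).
May 29, 2175 → Jun 29, 2175: 31 days (May has 31).
Jun 29, 2175 → Jul 29, 2175: 30 days (June has 30).
Jul 29, 2175 → Aug 29, 2175: 31 days (July has 31).
Aug 29, 2175 → Sep 29, 2175: 31 days (August has 31).
Sep 29, 2175 → Oct 29, 2175: 30 days (September has 30).
Oct 29, 2175 → Nov 29, 2175: 31 days (October has 31).
Nov 29, 2175 → Dec 29, 2175: 30 days (November has 30).
Dec 29, 2175 → Jan 29, 2176: 31 days (December has 31).
Jan 29, 2176 → Feb 29, 2176: 31 days (January has 31).
Feb 29, 2176 → Mar 20, 2176: 20 days.
Total: 4009 days.

4009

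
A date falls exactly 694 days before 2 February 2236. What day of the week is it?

First find the weekday of Feb 2, 2236. Doomsday rule: the anchor day for the 2200s is Friday. For year 36: 36÷12 = 3 r 0, and 0÷4 = 0, so 3+0+0 = 3.
Friday + 3 ≡ Monday — that's 2236's doomsday.
In February the doomsday date is Feb 29 (2236 is a leap year (divisible by 4)).
Feb 2 is 27 days before Feb 29; 27 mod 7 = 6, so Monday − 6 = Tuesday.
694 mod 7 = 1, so 694 days before a Tuesday is Tuesday − 1 = Monday.

Monday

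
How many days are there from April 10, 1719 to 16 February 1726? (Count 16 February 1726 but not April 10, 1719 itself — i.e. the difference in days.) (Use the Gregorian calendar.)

2504

Apr 10, 1719 → Apr 10, 1720: 366 days (Feb 29, 1720 is in that span).
Apr 10, 1720 → Apr 10, 1721: 365 days.
Apr 10, 1721 → Apr 10, 1722: 365 days.
Apr 10, 1722 → Apr 10, 1723: 365 days.
Apr 10, 1723 → Apr 10, 1724: 366 days (Feb 29, 1724 is in that span).
Apr 10, 1724 → Apr 10, 1725: 365 days.
Apr 10, 1725 → May 10, 1725: 30 days (April has 30).
May 10, 1725 → Jun 10, 1725: 31 days (May has 31).
Jun 10, 1725 → Jul 10, 1725: 30 days (June has 30).
Jul 10, 1725 → Aug 10, 1725: 31 days (July has 31).
Aug 10, 1725 → Sep 10, 1725: 31 days (August has 31).
Sep 10, 1725 → Oct 10, 1725: 30 days (September has 30).
Oct 10, 1725 → Nov 10, 1725: 31 days (October has 31).
Nov 10, 1725 → Dec 10, 1725: 30 days (November has 30).
Dec 10, 1725 → Jan 10, 1726: 31 days (December has 31).
Jan 10, 1726 → Feb 10, 1726: 31 days (January has 31).
Feb 10, 1726 → Feb 16, 1726: 6 days.
Total: 2504 days.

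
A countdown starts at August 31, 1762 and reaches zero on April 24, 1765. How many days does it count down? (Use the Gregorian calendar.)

967

Aug 31, 1762 → Aug 31, 1763: 365 days.
Aug 31, 1763 → Aug 31, 1764: 366 days (Feb 29, 1764 is in that span).
Aug 31, 1764 → Sep 30, 1764: 30 days (August has 31).
Sep 30, 1764 → Oct 30, 1764: 30 days (September has 30).
Oct 30, 1764 → Nov 30, 1764: 31 days (October has 31).
Nov 30, 1764 → Dec 30, 1764: 30 days (November has 30).
Dec 30, 1764 → Jan 30, 1765: 31 days (December has 31).
Jan 30, 1765 → Feb 28, 1765: 29 days (January has 31).
Feb 28, 1765 → Mar 28, 1765: 28 days (February has 28).
Mar 28, 1765 → Apr 24, 1765: 27 days.
Total: 967 days.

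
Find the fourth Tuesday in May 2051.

May 23, 2051

May 1, 2051 is a Monday.
The first Tuesday is therefore May 2 (1 days later).
The fourth Tuesday is 2 + 3×7 = May 23.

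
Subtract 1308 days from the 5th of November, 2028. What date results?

−366 (one year; includes Feb 29, 2028) → Nov 5, 2027 (942 left).
−365 (one year) → Nov 5, 2026 (577 left).
−365 (one year) → Nov 5, 2025 (212 left).
−5 → Oct 31, 2025 (end of Oct, 31 days; 207 left).
−31 → Sep 30, 2025 (end of Sep, 30 days; 176 left).
−30 → Aug 31, 2025 (end of Aug, 31 days; 146 left).
−31 → Jul 31, 2025 (end of Jul, 31 days; 115 left).
−31 → Jun 30, 2025 (end of Jun, 30 days; 84 left).
−30 → May 31, 2025 (end of May, 31 days; 54 left).
−31 → Apr 30, 2025 (end of Apr, 30 days; 23 left).
−23 → Apr 7, 2025.

April 7, 2025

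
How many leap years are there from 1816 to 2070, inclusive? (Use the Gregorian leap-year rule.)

63

Multiples of 4 in [1816,2070]: 64.
Of those, multiples of 100: 2 (not leap unless ÷400).
Multiples of 400: 1.
Leap years = 64 − 2 + 1 = 63.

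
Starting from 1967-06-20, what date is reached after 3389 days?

+366 (one year; includes Feb 29, 1968) → Jun 20, 1968 (3023 left).
+365 (one year) → Jun 20, 1969 (2658 left).
+365 (one year) → Jun 20, 1970 (2293 left).
+365 (one year) → Jun 20, 1971 (1928 left).
+366 (one year; includes Feb 29, 1972) → Jun 20, 1972 (1562 left).
+365 (one year) → Jun 20, 1973 (1197 left).
+365 (one year) → Jun 20, 1974 (832 left).
+365 (one year) → Jun 20, 1975 (467 left).
+366 (one year; includes Feb 29, 1976) → Jun 20, 1976 (101 left).
Jun has 30 days: +11 → Jul 1, 1976 (90 left).
Jul has 31 days: +31 → Aug 1, 1976 (59 left).
Aug has 31 days: +31 → Sep 1, 1976 (28 left).
+28 → Sep 29, 1976.

September 29, 1976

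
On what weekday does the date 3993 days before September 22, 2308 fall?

Saturday

First find the weekday of Sep 22, 2308. Doomsday rule: the anchor day for the 2300s is Wednesday. For year 08: 8÷12 = 0 r 8, and 8÷4 = 2, so 0+8+2 = 10.
Wednesday + 10 ≡ Saturday — that's 2308's doomsday.
In September the doomsday date is Sep 5.
Sep 22 is 17 days after Sep 5; 17 mod 7 = 3, so Saturday + 3 = Tuesday.
3993 mod 7 = 3, so 3993 days before a Tuesday is Tuesday − 3 = Saturday.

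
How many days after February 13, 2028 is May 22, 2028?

Feb 13, 2028 → Mar 13, 2028: 29 days (February has 29).
Mar 13, 2028 → Apr 13, 2028: 31 days (March has 31).
Apr 13, 2028 → May 13, 2028: 30 days (April has 30).
May 13, 2028 → May 22, 2028: 9 days.
Total: 99 days.

99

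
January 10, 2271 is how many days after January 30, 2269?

Jan 30, 2269 → Jan 30, 2270: 365 days.
Jan 30, 2270 → Feb 28, 2270: 29 days (January has 31).
Feb 28, 2270 → Mar 28, 2270: 28 days (February has 28).
Mar 28, 2270 → Apr 28, 2270: 31 days (March has 31).
Apr 28, 2270 → May 28, 2270: 30 days (April has 30).
May 28, 2270 → Jun 28, 2270: 31 days (May has 31).
Jun 28, 2270 → Jul 28, 2270: 30 days (June has 30).
Jul 28, 2270 → Aug 28, 2270: 31 days (July has 31).
Aug 28, 2270 → Sep 28, 2270: 31 days (August has 31).
Sep 28, 2270 → Oct 28, 2270: 30 days (September has 30).
Oct 28, 2270 → Nov 28, 2270: 31 days (October has 31).
Nov 28, 2270 → Dec 28, 2270: 30 days (November has 30).
Dec 28, 2270 → Jan 10, 2271: 13 days.
Total: 710 days.

710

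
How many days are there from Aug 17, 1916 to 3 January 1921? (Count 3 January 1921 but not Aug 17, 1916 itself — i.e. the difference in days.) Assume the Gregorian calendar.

1600

Aug 17, 1916 → Aug 17, 1917: 365 days.
Aug 17, 1917 → Aug 17, 1918: 365 days.
Aug 17, 1918 → Aug 17, 1919: 365 days.
Aug 17, 1919 → Aug 17, 1920: 366 days (Feb 29, 1920 is in that span).
Aug 17, 1920 → Sep 17, 1920: 31 days (August has 31).
Sep 17, 1920 → Oct 17, 1920: 30 days (September has 30).
Oct 17, 1920 → Nov 17, 1920: 31 days (October has 31).
Nov 17, 1920 → Dec 17, 1920: 30 days (November has 30).
Dec 17, 1920 → Jan 3, 1921: 17 days.
Total: 1600 days.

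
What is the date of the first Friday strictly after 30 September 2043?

Sep 30, 2043 is a Wednesday.
From Wednesday to the next Friday is 2 days.
Sep 30, 2043 + 2 = Oct 2, 2043.

October 2, 2043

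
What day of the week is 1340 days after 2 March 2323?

First find the weekday of Mar 2, 2323. Doomsday rule: the anchor day for the 2300s is Wednesday. For year 23: 23÷12 = 1 r 11, and 11÷4 = 2, so 1+11+2 = 14.
Wednesday + 14 ≡ Wednesday — that's 2323's doomsday.
In March the doomsday date is Mar 14.
Mar 2 is 12 days before Mar 14; 12 mod 7 = 5, so Wednesday − 5 = Friday.
1340 mod 7 = 3, so 1340 days after a Friday is Friday + 3 = Monday.

Monday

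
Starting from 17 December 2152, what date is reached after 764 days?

+365 (one year) → Dec 17, 2153 (399 left).
Dec has 31 days: +15 → Jan 1, 2154 (384 left).
Jan has 31 days: +31 → Feb 1, 2154 (353 left).
Feb has 28 days: +28 → Mar 1, 2154 (325 left).
Mar has 31 days: +31 → Apr 1, 2154 (294 left).
Apr has 30 days: +30 → May 1, 2154 (264 left).
May has 31 days: +31 → Jun 1, 2154 (233 left).
Jun has 30 days: +30 → Jul 1, 2154 (203 left).
Jul has 31 days: +31 → Aug 1, 2154 (172 left).
Aug has 31 days: +31 → Sep 1, 2154 (141 left).
Sep has 30 days: +30 → Oct 1, 2154 (111 left).
Oct has 31 days: +31 → Nov 1, 2154 (80 left).
Nov has 30 days: +30 → Dec 1, 2154 (50 left).
Dec has 31 days: +31 → Jan 1, 2155 (19 left).
+19 → Jan 20, 2155.

January 20, 2155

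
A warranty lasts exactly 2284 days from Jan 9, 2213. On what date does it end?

April 12, 2219

+365 (one year) → Jan 9, 2214 (1919 left).
+365 (one year) → Jan 9, 2215 (1554 left).
+365 (one year) → Jan 9, 2216 (1189 left).
+366 (one year; includes Feb 29, 2216) → Jan 9, 2217 (823 left).
+365 (one year) → Jan 9, 2218 (458 left).
+365 (one year) → Jan 9, 2219 (93 left).
Jan has 31 days: +23 → Feb 1, 2219 (70 left).
Feb has 28 days: +28 → Mar 1, 2219 (42 left).
Mar has 31 days: +31 → Apr 1, 2219 (11 left).
+11 → Apr 12, 2219.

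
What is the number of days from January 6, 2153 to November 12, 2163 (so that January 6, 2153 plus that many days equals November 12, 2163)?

Jan 6, 2153 → Jan 6, 2154: 365 days.
Jan 6, 2154 → Jan 6, 2155: 365 days.
Jan 6, 2155 → Jan 6, 2156: 365 days.
Jan 6, 2156 → Jan 6, 2157: 366 days (Feb 29, 2156 is in that span).
Jan 6, 2157 → Jan 6, 2158: 365 days.
Jan 6, 2158 → Jan 6, 2159: 365 days.
Jan 6, 2159 → Jan 6, 2160: 365 days.
Jan 6, 2160 → Jan 6, 2161: 366 days (Feb 29, 2160 is in that span).
Jan 6, 2161 → Jan 6, 2162: 365 days.
Jan 6, 2162 → Jan 6, 2163: 365 days.
Jan 6, 2163 → Feb 6, 2163: 31 days (January has 31).
Feb 6, 2163 → Mar 6, 2163: 28 days (February has 28).
Mar 6, 2163 → Apr 6, 2163: 31 days (March has 31).
Apr 6, 2163 → May 6, 2163: 30 days (April has 30).
May 6, 2163 → Jun 6, 2163: 31 days (May has 31).
Jun 6, 2163 → Jul 6, 2163: 30 days (June has 30).
Jul 6, 2163 → Aug 6, 2163: 31 days (July has 31).
Aug 6, 2163 → Sep 6, 2163: 31 days (August has 31).
Sep 6, 2163 → Oct 6, 2163: 30 days (September has 30).
Oct 6, 2163 → Nov 6, 2163: 31 days (October has 31).
Nov 6, 2163 → Nov 12, 2163: 6 days.
Total: 3962 days.

3962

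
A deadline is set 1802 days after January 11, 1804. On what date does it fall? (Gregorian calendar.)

+366 (one year; includes Feb 29, 1804) → Jan 11, 1805 (1436 left).
+365 (one year) → Jan 11, 1806 (1071 left).
+365 (one year) → Jan 11, 1807 (706 left).
+365 (one year) → Jan 11, 1808 (341 left).
Jan has 31 days: +21 → Feb 1, 1808 (320 left).
Feb has 29 days: +29 → Mar 1, 1808 (291 left).
Mar has 31 days: +31 → Apr 1, 1808 (260 left).
Apr has 30 days: +30 → May 1, 1808 (230 left).
May has 31 days: +31 → Jun 1, 1808 (199 left).
Jun has 30 days: +30 → Jul 1, 1808 (169 left).
Jul has 31 days: +31 → Aug 1, 1808 (138 left).
Aug has 31 days: +31 → Sep 1, 1808 (107 left).
Sep has 30 days: +30 → Oct 1, 1808 (77 left).
Oct has 31 days: +31 → Nov 1, 1808 (46 left).
Nov has 30 days: +30 → Dec 1, 1808 (16 left).
+16 → Dec 17, 1808.

December 17, 1808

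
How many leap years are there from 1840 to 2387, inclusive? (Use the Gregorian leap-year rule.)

Multiples of 4 in [1840,2387]: 137.
Of those, multiples of 100: 5 (not leap unless ÷400).
Multiples of 400: 1.
Leap years = 137 − 5 + 1 = 133.

133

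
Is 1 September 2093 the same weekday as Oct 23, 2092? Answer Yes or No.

No

From Oct 23, 2092 to Sep 1, 2093 is 313 days.
313 mod 7 = 5, so they are different weekdays.
(Oct 23, 2092 is a Thursday; Sep 1, 2093 is a Tuesday.)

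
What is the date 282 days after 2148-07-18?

Jul has 31 days: +14 → Aug 1, 2148 (268 left).
Aug has 31 days: +31 → Sep 1, 2148 (237 left).
Sep has 30 days: +30 → Oct 1, 2148 (207 left).
Oct has 31 days: +31 → Nov 1, 2148 (176 left).
Nov has 30 days: +30 → Dec 1, 2148 (146 left).
Dec has 31 days: +31 → Jan 1, 2149 (115 left).
Jan has 31 days: +31 → Feb 1, 2149 (84 left).
Feb has 28 days: +28 → Mar 1, 2149 (56 left).
Mar has 31 days: +31 → Apr 1, 2149 (25 left).
+25 → Apr 26, 2149.

April 26, 2149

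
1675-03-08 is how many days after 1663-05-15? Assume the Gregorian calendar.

May 15, 1663 → May 15, 1664: 366 days (Feb 29, 1664 is in that span).
May 15, 1664 → May 15, 1665: 365 days.
May 15, 1665 → May 15, 1666: 365 days.
May 15, 1666 → May 15, 1667: 365 days.
May 15, 1667 → May 15, 1668: 366 days (Feb 29, 1668 is in that span).
May 15, 1668 → May 15, 1669: 365 days.
May 15, 1669 → May 15, 1670: 365 days.
May 15, 1670 → May 15, 1671: 365 days.
May 15, 1671 → May 15, 1672: 366 days (Feb 29, 1672 is in that span).
May 15, 1672 → May 15, 1673: 365 days.
May 15, 1673 → May 15, 1674: 365 days.
May 15, 1674 → Jun 15, 1674: 31 days (May has 31).
Jun 15, 1674 → Jul 15, 1674: 30 days (June has 30).
Jul 15, 1674 → Aug 15, 1674: 31 days (July has 31).
Aug 15, 1674 → Sep 15, 1674: 31 days (August has 31).
Sep 15, 1674 → Oct 15, 1674: 30 days (September has 30).
Oct 15, 1674 → Nov 15, 1674: 31 days (October has 31).
Nov 15, 1674 → Dec 15, 1674: 30 days (November has 30).
Dec 15, 1674 → Jan 15, 1675: 31 days (December has 31).
Jan 15, 1675 → Feb 15, 1675: 31 days (January has 31).
Feb 15, 1675 → Mar 8, 1675: 21 days.
Total: 4315 days.

4315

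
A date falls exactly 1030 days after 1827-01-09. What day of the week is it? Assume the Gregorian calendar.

Wednesday

Jan 9, 1827 is a Tuesday.
1030 mod 7 = 1, so 1030 days after a Tuesday is Tuesday + 1 = Wednesday.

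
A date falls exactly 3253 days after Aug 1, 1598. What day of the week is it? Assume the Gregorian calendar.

Aug 1, 1598 is a Saturday.
3253 mod 7 = 5, so 3253 days after a Saturday is Saturday + 5 = Thursday.

Thursday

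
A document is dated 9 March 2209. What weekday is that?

Doomsday rule: the anchor day for the 2200s is Friday. For year 09: 9÷12 = 0 r 9, and 9÷4 = 2, so 0+9+2 = 11.
Friday + 11 ≡ Tuesday — that's 2209's doomsday.
In March the doomsday date is Mar 14.
Mar 9 is 5 days before Mar 14; 5 mod 7 = 5, so Tuesday − 5 = Thursday.

Thursday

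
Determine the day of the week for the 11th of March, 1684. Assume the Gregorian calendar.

Doomsday rule: the anchor day for the 1600s is Tuesday. For year 84: 84÷12 = 7 r 0, and 0÷4 = 0, so 7+0+0 = 7.
Tuesday + 7 ≡ Tuesday — that's 1684's doomsday.
In March the doomsday date is Mar 14.
Mar 11 is 3 days before Mar 14; 3 mod 7 = 3, so Tuesday − 3 = Saturday.

Saturday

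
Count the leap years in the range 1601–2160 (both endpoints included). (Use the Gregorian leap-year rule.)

136

Multiples of 4 in [1601,2160]: 140.
Of those, multiples of 100: 5 (not leap unless ÷400).
Multiples of 400: 1.
Leap years = 140 − 5 + 1 = 136.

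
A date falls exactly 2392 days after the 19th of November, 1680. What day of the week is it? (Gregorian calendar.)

Sunday

Nov 19, 1680 is a Tuesday.
2392 mod 7 = 5, so 2392 days after a Tuesday is Tuesday + 5 = Sunday.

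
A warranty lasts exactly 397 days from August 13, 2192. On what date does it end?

September 14, 2193

Aug has 31 days: +19 → Sep 1, 2192 (378 left).
Sep has 30 days: +30 → Oct 1, 2192 (348 left).
Oct has 31 days: +31 → Nov 1, 2192 (317 left).
Nov has 30 days: +30 → Dec 1, 2192 (287 left).
Dec has 31 days: +31 → Jan 1, 2193 (256 left).
Jan has 31 days: +31 → Feb 1, 2193 (225 left).
Feb has 28 days: +28 → Mar 1, 2193 (197 left).
Mar has 31 days: +31 → Apr 1, 2193 (166 left).
Apr has 30 days: +30 → May 1, 2193 (136 left).
May has 31 days: +31 → Jun 1, 2193 (105 left).
Jun has 30 days: +30 → Jul 1, 2193 (75 left).
Jul has 31 days: +31 → Aug 1, 2193 (44 left).
Aug has 31 days: +31 → Sep 1, 2193 (13 left).
+13 → Sep 14, 2193.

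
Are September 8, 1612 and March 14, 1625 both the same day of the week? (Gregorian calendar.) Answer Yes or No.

No

From Sep 8, 1612 to Mar 14, 1625 is 4570 days.
4570 mod 7 = 6, so they are different weekdays.
(Sep 8, 1612 is a Saturday; Mar 14, 1625 is a Friday.)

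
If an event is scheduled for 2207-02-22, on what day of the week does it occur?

Doomsday rule: the anchor day for the 2200s is Friday. For year 07: 7÷12 = 0 r 7, and 7÷4 = 1, so 0+7+1 = 8.
Friday + 8 ≡ Saturday — that's 2207's doomsday.
In February the doomsday date is Feb 28 (2207 is not a leap year).
Feb 22 is 6 days before Feb 28; 6 mod 7 = 6, so Saturday − 6 = Sunday.

Sunday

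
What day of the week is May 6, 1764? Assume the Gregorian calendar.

Sunday

Doomsday rule: the anchor day for the 1700s is Sunday. For year 64: 64÷12 = 5 r 4, and 4÷4 = 1, so 5+4+1 = 10.
Sunday + 10 ≡ Wednesday — that's 1764's doomsday.
In May the doomsday date is May 9.
May 6 is 3 days before May 9; 3 mod 7 = 3, so Wednesday − 3 = Sunday.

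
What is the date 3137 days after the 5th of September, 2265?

+365 (one year) → Sep 5, 2266 (2772 left).
+365 (one year) → Sep 5, 2267 (2407 left).
+366 (one year; includes Feb 29, 2268) → Sep 5, 2268 (2041 left).
+365 (one year) → Sep 5, 2269 (1676 left).
+365 (one year) → Sep 5, 2270 (1311 left).
+365 (one year) → Sep 5, 2271 (946 left).
+366 (one year; includes Feb 29, 2272) → Sep 5, 2272 (580 left).
+365 (one year) → Sep 5, 2273 (215 left).
Sep has 30 days: +26 → Oct 1, 2273 (189 left).
Oct has 31 days: +31 → Nov 1, 2273 (158 left).
Nov has 30 days: +30 → Dec 1, 2273 (128 left).
Dec has 31 days: +31 → Jan 1, 2274 (97 left).
Jan has 31 days: +31 → Feb 1, 2274 (66 left).
Feb has 28 days: +28 → Mar 1, 2274 (38 left).
Mar has 31 days: +31 → Apr 1, 2274 (7 left).
+7 → Apr 8, 2274.

April 8, 2274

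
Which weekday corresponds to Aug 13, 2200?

Wednesday

Doomsday rule: the anchor day for the 2200s is Friday. For year 00: 0÷12 = 0 r 0, and 0÷4 = 0, so 0+0+0 = 0.
Friday + 0 ≡ Friday — that's 2200's doomsday.
In August the doomsday date is Aug 8.
Aug 13 is 5 days after Aug 8; 5 mod 7 = 5, so Friday + 5 = Wednesday.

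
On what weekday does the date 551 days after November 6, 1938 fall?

Friday

First find the weekday of Nov 6, 1938. Doomsday rule: the anchor day for the 1900s is Wednesday. For year 38: 38÷12 = 3 r 2, and 2÷4 = 0, so 3+2+0 = 5.
Wednesday + 5 ≡ Monday — that's 1938's doomsday.
In November the doomsday date is Nov 7.
Nov 6 is 1 day before Nov 7; 1 mod 7 = 1, so Monday − 1 = Sunday.
551 mod 7 = 5, so 551 days after a Sunday is Sunday + 5 = Friday.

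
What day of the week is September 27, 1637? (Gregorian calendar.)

Doomsday rule: the anchor day for the 1600s is Tuesday. For year 37: 37÷12 = 3 r 1, and 1÷4 = 0, so 3+1+0 = 4.
Tuesday + 4 ≡ Saturday — that's 1637's doomsday.
In September the doomsday date is Sep 5.
Sep 27 is 22 days after Sep 5; 22 mod 7 = 1, so Saturday + 1 = Sunday.

Sunday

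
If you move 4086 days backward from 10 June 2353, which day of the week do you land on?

Friday

First find the weekday of Jun 10, 2353. Doomsday rule: the anchor day for the 2300s is Wednesday. For year 53: 53÷12 = 4 r 5, and 5÷4 = 1, so 4+5+1 = 10.
Wednesday + 10 ≡ Saturday — that's 2353's doomsday.
In June the doomsday date is Jun 6.
Jun 10 is 4 days after Jun 6; 4 mod 7 = 4, so Saturday + 4 = Wednesday.
4086 mod 7 = 5, so 4086 days before a Wednesday is Wednesday − 5 = Friday.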